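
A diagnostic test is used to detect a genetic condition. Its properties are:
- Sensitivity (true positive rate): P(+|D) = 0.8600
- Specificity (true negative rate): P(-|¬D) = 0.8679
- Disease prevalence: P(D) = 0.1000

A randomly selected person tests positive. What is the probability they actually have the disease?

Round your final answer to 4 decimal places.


Let D = has disease, + = positive test

Given:
- P(D) = 0.1000 (prevalence)
- P(+|D) = 0.8600 (sensitivity)
- P(-|¬D) = 0.8679 (specificity)
- P(+|¬D) = 0.1321 (false positive rate = 1 - specificity)

Step 1: Find P(+)
P(+) = P(+|D)P(D) + P(+|¬D)P(¬D)
     = 0.8600 × 0.1000 + 0.1321 × 0.9000
     = 0.08600000 + 0.11889000
     = 0.20489000

Step 2: Apply Bayes' theorem for P(D|+)
P(D|+) = P(+|D)P(D) / P(+)
       = 0.08600000 / 0.20489000
       = 0.4197


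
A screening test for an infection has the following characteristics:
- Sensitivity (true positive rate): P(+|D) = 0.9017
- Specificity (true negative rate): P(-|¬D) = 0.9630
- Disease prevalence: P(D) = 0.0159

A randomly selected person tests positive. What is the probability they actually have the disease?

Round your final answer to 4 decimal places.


Let D = has disease, + = positive test

Given:
- P(D) = 0.0159 (prevalence)
- P(+|D) = 0.9017 (sensitivity)
- P(-|¬D) = 0.9630 (specificity)
- P(+|¬D) = 0.0370 (false positive rate = 1 - specificity)

Step 1: Find P(+)
P(+) = P(+|D)P(D) + P(+|¬D)P(¬D)
     = 0.9017 × 0.0159 + 0.0370 × 0.9841
     = 0.01433703 + 0.03641170
     = 0.05074873

Step 2: Apply Bayes' theorem for P(D|+)
P(D|+) = P(+|D)P(D) / P(+)
       = 0.01433703 / 0.05074873
       = 0.2825


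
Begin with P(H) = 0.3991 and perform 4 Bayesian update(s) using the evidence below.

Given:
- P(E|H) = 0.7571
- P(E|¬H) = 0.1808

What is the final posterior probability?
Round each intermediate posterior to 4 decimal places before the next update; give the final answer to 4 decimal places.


Sequential Bayesian updating:

Initial prior: P(H) = 0.3991

Update 1:
  P(E) = 0.7571 × 0.3991 + 0.1808 × 0.6009 = 0.30215861 + 0.10864272 = 0.41080133
  P(H|E) = 0.30215861 / 0.41080133 = 0.7355

Update 2:
  P(E) = 0.7571 × 0.7355 + 0.1808 × 0.2645 = 0.55684705 + 0.04782160 = 0.60466865
  P(H|E) = 0.55684705 / 0.60466865 = 0.9209

Update 3:
  P(E) = 0.7571 × 0.9209 + 0.1808 × 0.0791 = 0.69721339 + 0.01430128 = 0.71151467
  P(H|E) = 0.69721339 / 0.71151467 = 0.9799

Update 4:
  P(E) = 0.7571 × 0.9799 + 0.1808 × 0.0201 = 0.74188229 + 0.00363408 = 0.74551637
  P(H|E) = 0.74188229 / 0.74551637 = 0.9951

Final posterior: 0.9951


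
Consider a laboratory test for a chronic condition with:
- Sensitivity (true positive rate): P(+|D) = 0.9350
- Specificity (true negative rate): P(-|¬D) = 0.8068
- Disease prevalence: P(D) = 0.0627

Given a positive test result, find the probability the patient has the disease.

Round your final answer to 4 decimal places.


Let D = has disease, + = positive test

Given:
- P(D) = 0.0627 (prevalence)
- P(+|D) = 0.9350 (sensitivity)
- P(-|¬D) = 0.8068 (specificity)
- P(+|¬D) = 0.1932 (false positive rate = 1 - specificity)

Step 1: Find P(+)
P(+) = P(+|D)P(D) + P(+|¬D)P(¬D)
     = 0.9350 × 0.0627 + 0.1932 × 0.9373
     = 0.05862450 + 0.18108636
     = 0.23971086

Step 2: Apply Bayes' theorem for P(D|+)
P(D|+) = P(+|D)P(D) / P(+)
       = 0.05862450 / 0.23971086
       = 0.2446


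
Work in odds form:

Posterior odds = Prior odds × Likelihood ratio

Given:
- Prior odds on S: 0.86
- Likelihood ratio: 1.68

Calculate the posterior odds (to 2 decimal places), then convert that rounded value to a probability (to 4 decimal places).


Step 1: Calculate posterior odds
Posterior odds = Prior odds × LR
               = 0.86 × 1.68
               = 1.44

Step 2: Convert to probability
P(S|E) = Posterior odds / (1 + Posterior odds)
       = 1.44 / (1 + 1.44)
       = 1.44 / 2.44
       = 0.5902

The evidence increased P(S) from 0.4624 to 0.5902.


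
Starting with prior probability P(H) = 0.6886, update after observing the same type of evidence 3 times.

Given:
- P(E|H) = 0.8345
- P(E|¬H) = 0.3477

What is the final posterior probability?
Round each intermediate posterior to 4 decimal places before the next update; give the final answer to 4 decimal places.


Sequential Bayesian updating:

Initial prior: P(H) = 0.6886

Update 1:
  P(E) = 0.8345 × 0.6886 + 0.3477 × 0.3114 = 0.57463670 + 0.10827378 = 0.68291048
  P(H|E) = 0.57463670 / 0.68291048 = 0.8415

Update 2:
  P(E) = 0.8345 × 0.8415 + 0.3477 × 0.1585 = 0.70223175 + 0.05511045 = 0.75734220
  P(H|E) = 0.70223175 / 0.75734220 = 0.9272

Update 3:
  P(E) = 0.8345 × 0.9272 + 0.3477 × 0.0728 = 0.77374840 + 0.02531256 = 0.79906096
  P(H|E) = 0.77374840 / 0.79906096 = 0.9683

Final posterior: 0.9683


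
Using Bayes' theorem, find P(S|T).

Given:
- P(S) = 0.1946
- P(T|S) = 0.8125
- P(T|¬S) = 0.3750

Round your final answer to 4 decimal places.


Bayes' theorem: P(S|T) = P(T|S) × P(S) / P(T)

Step 1: Calculate P(T) using law of total probability
P(T) = P(T|S)P(S) + P(T|¬S)P(¬S)
     = 0.8125 × 0.1946 + 0.3750 × 0.8054
     = 0.15811250 + 0.30202500
     = 0.46013750

Step 2: Apply Bayes' theorem
P(S|T) = P(T|S) × P(S) / P(T)
       = 0.15811250 / 0.46013750
       = 0.3436


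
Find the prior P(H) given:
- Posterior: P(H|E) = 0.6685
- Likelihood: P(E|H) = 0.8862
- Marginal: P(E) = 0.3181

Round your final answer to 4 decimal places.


From Bayes' theorem: P(H|E) = P(E|H) × P(H) / P(E)

Rearranging for P(H):
P(H) = P(H|E) × P(E) / P(E|H)
     = 0.6685 × 0.3181 / 0.8862
     = 0.21264985 / 0.8862
     = 0.2400


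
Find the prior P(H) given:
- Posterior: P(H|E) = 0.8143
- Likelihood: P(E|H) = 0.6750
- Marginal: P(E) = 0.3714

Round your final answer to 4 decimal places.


From Bayes' theorem: P(H|E) = P(E|H) × P(H) / P(E)

Rearranging for P(H):
P(H) = P(H|E) × P(E) / P(E|H)
     = 0.8143 × 0.3714 / 0.6750
     = 0.30243102 / 0.6750
     = 0.4480


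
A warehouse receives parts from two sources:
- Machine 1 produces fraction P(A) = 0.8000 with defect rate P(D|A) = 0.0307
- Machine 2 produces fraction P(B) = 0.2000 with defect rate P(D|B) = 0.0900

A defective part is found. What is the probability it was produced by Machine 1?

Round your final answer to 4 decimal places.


Let A = from Machine 1, D = defective

Given:
- P(A) = 0.8000, P(B) = 0.2000
- P(D|A) = 0.0307, P(D|B) = 0.0900

Step 1: Find P(D)
P(D) = P(D|A)P(A) + P(D|B)P(B)
     = 0.0307 × 0.8000 + 0.0900 × 0.2000
     = 0.02456000 + 0.01800000
     = 0.04256000

Step 2: Apply Bayes' theorem
P(A|D) = P(D|A)P(A) / P(D)
       = 0.02456000 / 0.04256000
       = 0.5771


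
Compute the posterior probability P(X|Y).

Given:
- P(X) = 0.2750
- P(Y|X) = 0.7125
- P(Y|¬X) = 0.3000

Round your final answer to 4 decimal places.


Bayes' theorem: P(X|Y) = P(Y|X) × P(X) / P(Y)

Step 1: Calculate P(Y) using law of total probability
P(Y) = P(Y|X)P(X) + P(Y|¬X)P(¬X)
     = 0.7125 × 0.2750 + 0.3000 × 0.7250
     = 0.19593750 + 0.21750000
     = 0.41343750

Step 2: Apply Bayes' theorem
P(X|Y) = P(Y|X) × P(X) / P(Y)
       = 0.19593750 / 0.41343750
       = 0.4739


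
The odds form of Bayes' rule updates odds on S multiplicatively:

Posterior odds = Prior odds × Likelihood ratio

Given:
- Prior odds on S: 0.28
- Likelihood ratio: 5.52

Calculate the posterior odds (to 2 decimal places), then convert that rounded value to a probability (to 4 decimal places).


Step 1: Calculate posterior odds
Posterior odds = Prior odds × LR
               = 0.28 × 5.52
               = 1.55

Step 2: Convert to probability
P(S|E) = Posterior odds / (1 + Posterior odds)
       = 1.55 / (1 + 1.55)
       = 1.55 / 2.55
       = 0.6078

The evidence increased P(S) from 0.2188 to 0.6078.


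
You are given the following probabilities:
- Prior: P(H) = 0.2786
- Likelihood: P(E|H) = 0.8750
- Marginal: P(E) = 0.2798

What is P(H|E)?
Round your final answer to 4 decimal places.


Using Bayes' theorem:

P(H|E) = P(E|H) × P(H) / P(E)
       = 0.8750 × 0.2786 / 0.2798
       = 0.24377500 / 0.2798
       = 0.8712

The evidence strengthens our belief in H.
Prior: 0.2786 → Posterior: 0.8712


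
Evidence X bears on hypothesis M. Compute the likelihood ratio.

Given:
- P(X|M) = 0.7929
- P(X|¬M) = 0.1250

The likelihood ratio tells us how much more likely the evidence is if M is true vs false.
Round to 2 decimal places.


Likelihood Ratio (LR) = P(X|M) / P(X|¬M)

LR = 0.7929 / 0.1250
   = 6.34

The evidence is 6.34 times more likely if M is true than if M is false.
Since LR > 1, the evidence supports M over ¬M.


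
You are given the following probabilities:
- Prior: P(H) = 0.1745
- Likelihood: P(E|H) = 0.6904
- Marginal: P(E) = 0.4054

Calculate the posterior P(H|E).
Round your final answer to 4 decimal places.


Using Bayes' theorem:

P(H|E) = P(E|H) × P(H) / P(E)
       = 0.6904 × 0.1745 / 0.4054
       = 0.12047480 / 0.4054
       = 0.2972

The evidence strengthens our belief in H.
Prior: 0.1745 → Posterior: 0.2972


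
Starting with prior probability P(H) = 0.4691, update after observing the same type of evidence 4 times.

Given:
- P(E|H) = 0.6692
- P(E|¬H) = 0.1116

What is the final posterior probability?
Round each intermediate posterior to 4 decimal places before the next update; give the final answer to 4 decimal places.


Sequential Bayesian updating:

Initial prior: P(H) = 0.4691

Update 1:
  P(E) = 0.6692 × 0.4691 + 0.1116 × 0.5309 = 0.31392172 + 0.05924844 = 0.37317016
  P(H|E) = 0.31392172 / 0.37317016 = 0.8412

Update 2:
  P(E) = 0.6692 × 0.8412 + 0.1116 × 0.1588 = 0.56293104 + 0.01772208 = 0.58065312
  P(H|E) = 0.56293104 / 0.58065312 = 0.9695

Update 3:
  P(E) = 0.6692 × 0.9695 + 0.1116 × 0.0305 = 0.64878940 + 0.00340380 = 0.65219320
  P(H|E) = 0.64878940 / 0.65219320 = 0.9948

Update 4:
  P(E) = 0.6692 × 0.9948 + 0.1116 × 0.0052 = 0.66572016 + 0.00058032 = 0.66630048
  P(H|E) = 0.66572016 / 0.66630048 = 0.9991

Final posterior: 0.9991


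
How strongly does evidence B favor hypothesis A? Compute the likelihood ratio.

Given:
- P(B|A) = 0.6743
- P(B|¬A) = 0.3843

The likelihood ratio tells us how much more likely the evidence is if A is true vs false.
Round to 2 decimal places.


Likelihood Ratio (LR) = P(B|A) / P(B|¬A)

LR = 0.6743 / 0.3843
   = 1.75

The evidence is 1.75 times more likely if A is true than if A is false.
Because LR exceeds 1, B is evidence for A.


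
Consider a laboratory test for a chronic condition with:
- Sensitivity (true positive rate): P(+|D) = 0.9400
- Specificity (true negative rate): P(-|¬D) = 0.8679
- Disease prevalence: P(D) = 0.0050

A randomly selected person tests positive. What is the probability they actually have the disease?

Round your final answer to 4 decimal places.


Let D = has disease, + = positive test

Given:
- P(D) = 0.0050 (prevalence)
- P(+|D) = 0.9400 (sensitivity)
- P(-|¬D) = 0.8679 (specificity)
- P(+|¬D) = 0.1321 (false positive rate = 1 - specificity)

Step 1: Find P(+)
P(+) = P(+|D)P(D) + P(+|¬D)P(¬D)
     = 0.9400 × 0.0050 + 0.1321 × 0.9950
     = 0.00470000 + 0.13143950
     = 0.13613950

Step 2: Apply Bayes' theorem for P(D|+)
P(D|+) = P(+|D)P(D) / P(+)
       = 0.00470000 / 0.13613950
       = 0.0345


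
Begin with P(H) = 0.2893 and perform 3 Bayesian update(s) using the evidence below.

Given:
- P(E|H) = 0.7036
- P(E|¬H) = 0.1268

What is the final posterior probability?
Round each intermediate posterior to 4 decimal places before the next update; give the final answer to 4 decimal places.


Sequential Bayesian updating:

Initial prior: P(H) = 0.2893

Update 1:
  P(E) = 0.7036 × 0.2893 + 0.1268 × 0.7107 = 0.20355148 + 0.09011676 = 0.29366824
  P(H|E) = 0.20355148 / 0.29366824 = 0.6931

Update 2:
  P(E) = 0.7036 × 0.6931 + 0.1268 × 0.3069 = 0.48766516 + 0.03891492 = 0.52658008
  P(H|E) = 0.48766516 / 0.52658008 = 0.9261

Update 3:
  P(E) = 0.7036 × 0.9261 + 0.1268 × 0.0739 = 0.65160396 + 0.00937052 = 0.66097448
  P(H|E) = 0.65160396 / 0.66097448 = 0.9858

Final posterior: 0.9858


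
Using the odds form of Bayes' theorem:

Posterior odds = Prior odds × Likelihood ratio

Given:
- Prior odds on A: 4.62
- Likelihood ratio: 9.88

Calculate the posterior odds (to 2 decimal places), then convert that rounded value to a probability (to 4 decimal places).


Step 1: Calculate posterior odds
Posterior odds = Prior odds × LR
               = 4.62 × 9.88
               = 45.65

Step 2: Convert to probability
P(A|E) = Posterior odds / (1 + Posterior odds)
       = 45.65 / (1 + 45.65)
       = 45.65 / 46.65
       = 0.9786

The evidence increased P(A) from 0.8221 to 0.9786.


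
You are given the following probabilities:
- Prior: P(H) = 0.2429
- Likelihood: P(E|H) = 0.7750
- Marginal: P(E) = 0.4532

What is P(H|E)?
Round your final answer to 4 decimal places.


Using Bayes' theorem:

P(H|E) = P(E|H) × P(H) / P(E)
       = 0.7750 × 0.2429 / 0.4532
       = 0.18824750 / 0.4532
       = 0.4154

The evidence strengthens our belief in H.
Prior: 0.2429 → Posterior: 0.4154


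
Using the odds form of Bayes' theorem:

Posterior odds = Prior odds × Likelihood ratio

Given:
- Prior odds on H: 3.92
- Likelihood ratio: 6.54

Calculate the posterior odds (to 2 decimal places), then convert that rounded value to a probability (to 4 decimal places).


Step 1: Calculate posterior odds
Posterior odds = Prior odds × LR
               = 3.92 × 6.54
               = 25.64

Step 2: Convert to probability
P(H|E) = Posterior odds / (1 + Posterior odds)
       = 25.64 / (1 + 25.64)
       = 25.64 / 26.64
       = 0.9625

The evidence increased P(H) from 0.7967 to 0.9625.


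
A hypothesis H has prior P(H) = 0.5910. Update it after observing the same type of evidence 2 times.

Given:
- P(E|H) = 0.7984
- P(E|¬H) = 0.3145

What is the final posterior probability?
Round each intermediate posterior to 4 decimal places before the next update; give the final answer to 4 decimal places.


Sequential Bayesian updating:

Initial prior: P(H) = 0.5910

Update 1:
  P(E) = 0.7984 × 0.5910 + 0.3145 × 0.4090 = 0.47185440 + 0.12863050 = 0.60048490
  P(H|E) = 0.47185440 / 0.60048490 = 0.7858

Update 2:
  P(E) = 0.7984 × 0.7858 + 0.3145 × 0.2142 = 0.62738272 + 0.06736590 = 0.69474862
  P(H|E) = 0.62738272 / 0.69474862 = 0.9030

Final posterior: 0.9030


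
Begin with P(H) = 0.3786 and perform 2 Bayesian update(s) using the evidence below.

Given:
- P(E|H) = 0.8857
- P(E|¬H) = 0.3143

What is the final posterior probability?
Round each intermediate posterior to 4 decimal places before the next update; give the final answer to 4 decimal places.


Sequential Bayesian updating:

Initial prior: P(H) = 0.3786

Update 1:
  P(E) = 0.8857 × 0.3786 + 0.3143 × 0.6214 = 0.33532602 + 0.19530602 = 0.53063204
  P(H|E) = 0.33532602 / 0.53063204 = 0.6319

Update 2:
  P(E) = 0.8857 × 0.6319 + 0.3143 × 0.3681 = 0.55967383 + 0.11569383 = 0.67536766
  P(H|E) = 0.55967383 / 0.67536766 = 0.8287

Final posterior: 0.8287


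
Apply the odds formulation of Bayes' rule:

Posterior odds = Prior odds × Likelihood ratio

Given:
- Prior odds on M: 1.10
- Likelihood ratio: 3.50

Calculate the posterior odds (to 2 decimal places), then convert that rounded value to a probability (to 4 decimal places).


Step 1: Calculate posterior odds
Posterior odds = Prior odds × LR
               = 1.10 × 3.50
               = 3.85

Step 2: Convert to probability
P(M|E) = Posterior odds / (1 + Posterior odds)
       = 3.85 / (1 + 3.85)
       = 3.85 / 4.85
       = 0.7938

The evidence increased P(M) from 0.5238 to 0.7938.


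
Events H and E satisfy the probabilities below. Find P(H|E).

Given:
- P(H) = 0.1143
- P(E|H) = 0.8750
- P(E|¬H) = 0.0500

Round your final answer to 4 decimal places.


Bayes' theorem: P(H|E) = P(E|H) × P(H) / P(E)

Step 1: Calculate P(E) using law of total probability
P(E) = P(E|H)P(H) + P(E|¬H)P(¬H)
     = 0.8750 × 0.1143 + 0.0500 × 0.8857
     = 0.10001250 + 0.04428500
     = 0.14429750

Step 2: Apply Bayes' theorem
P(H|E) = P(E|H) × P(H) / P(E)
       = 0.10001250 / 0.14429750
       = 0.6931


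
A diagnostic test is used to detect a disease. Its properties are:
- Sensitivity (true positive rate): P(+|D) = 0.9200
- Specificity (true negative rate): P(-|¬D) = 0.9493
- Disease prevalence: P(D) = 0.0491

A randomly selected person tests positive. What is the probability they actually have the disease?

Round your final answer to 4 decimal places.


Let D = has disease, + = positive test

Given:
- P(D) = 0.0491 (prevalence)
- P(+|D) = 0.9200 (sensitivity)
- P(-|¬D) = 0.9493 (specificity)
- P(+|¬D) = 0.0507 (false positive rate = 1 - specificity)

Step 1: Find P(+)
P(+) = P(+|D)P(D) + P(+|¬D)P(¬D)
     = 0.9200 × 0.0491 + 0.0507 × 0.9509
     = 0.04517200 + 0.04821063
     = 0.09338263

Step 2: Apply Bayes' theorem for P(D|+)
P(D|+) = P(+|D)P(D) / P(+)
       = 0.04517200 / 0.09338263
       = 0.4837


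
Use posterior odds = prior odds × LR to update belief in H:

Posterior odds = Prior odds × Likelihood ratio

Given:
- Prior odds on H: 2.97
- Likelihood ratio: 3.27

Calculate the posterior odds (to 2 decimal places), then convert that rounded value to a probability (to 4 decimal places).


Step 1: Calculate posterior odds
Posterior odds = Prior odds × LR
               = 2.97 × 3.27
               = 9.71

Step 2: Convert to probability
P(H|E) = Posterior odds / (1 + Posterior odds)
       = 9.71 / (1 + 9.71)
       = 9.71 / 10.71
       = 0.9066

The evidence increased P(H) from 0.7481 to 0.9066.


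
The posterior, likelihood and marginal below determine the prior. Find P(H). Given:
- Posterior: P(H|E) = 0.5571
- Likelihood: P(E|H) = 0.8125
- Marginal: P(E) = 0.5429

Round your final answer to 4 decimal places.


From Bayes' theorem: P(H|E) = P(E|H) × P(H) / P(E)

Rearranging for P(H):
P(H) = P(H|E) × P(E) / P(E|H)
     = 0.5571 × 0.5429 / 0.8125
     = 0.30244959 / 0.8125
     = 0.3722


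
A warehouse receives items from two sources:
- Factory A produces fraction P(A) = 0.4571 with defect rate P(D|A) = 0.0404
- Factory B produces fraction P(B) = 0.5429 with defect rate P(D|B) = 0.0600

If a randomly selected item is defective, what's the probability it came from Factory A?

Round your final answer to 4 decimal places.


Let A = from Factory A, D = defective

Given:
- P(A) = 0.4571, P(B) = 0.5429
- P(D|A) = 0.0404, P(D|B) = 0.0600

Step 1: Find P(D)
P(D) = P(D|A)P(A) + P(D|B)P(B)
     = 0.0404 × 0.4571 + 0.0600 × 0.5429
     = 0.01846684 + 0.03257400
     = 0.05104084

Step 2: Apply Bayes' theorem
P(A|D) = P(D|A)P(A) / P(D)
       = 0.01846684 / 0.05104084
       = 0.3618


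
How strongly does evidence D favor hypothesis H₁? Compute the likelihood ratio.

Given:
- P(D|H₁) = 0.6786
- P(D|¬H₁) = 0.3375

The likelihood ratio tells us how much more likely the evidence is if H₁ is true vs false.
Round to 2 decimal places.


Likelihood Ratio (LR) = P(D|H₁) / P(D|¬H₁)

LR = 0.6786 / 0.3375
   = 2.01

The evidence is 2.01 times more likely if H₁ is true than if H₁ is false.
Since LR > 1, the evidence supports H₁ over ¬H₁.


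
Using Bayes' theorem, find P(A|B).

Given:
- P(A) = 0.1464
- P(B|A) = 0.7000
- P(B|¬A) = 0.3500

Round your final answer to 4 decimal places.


Bayes' theorem: P(A|B) = P(B|A) × P(A) / P(B)

Step 1: Calculate P(B) using law of total probability
P(B) = P(B|A)P(A) + P(B|¬A)P(¬A)
     = 0.7000 × 0.1464 + 0.3500 × 0.8536
     = 0.10248000 + 0.29876000
     = 0.40124000

Step 2: Apply Bayes' theorem
P(A|B) = P(B|A) × P(A) / P(B)
       = 0.10248000 / 0.40124000
       = 0.2554


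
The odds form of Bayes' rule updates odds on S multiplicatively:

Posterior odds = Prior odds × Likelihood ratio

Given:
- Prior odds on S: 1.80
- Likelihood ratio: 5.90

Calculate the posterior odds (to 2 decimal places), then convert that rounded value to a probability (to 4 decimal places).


Step 1: Calculate posterior odds
Posterior odds = Prior odds × LR
               = 1.80 × 5.90
               = 10.62

Step 2: Convert to probability
P(S|E) = Posterior odds / (1 + Posterior odds)
       = 10.62 / (1 + 10.62)
       = 10.62 / 11.62
       = 0.9139

The evidence increased P(S) from 0.6429 to 0.9139.


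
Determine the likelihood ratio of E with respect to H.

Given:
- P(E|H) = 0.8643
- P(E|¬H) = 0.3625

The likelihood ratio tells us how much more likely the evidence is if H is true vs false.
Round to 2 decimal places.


Likelihood Ratio (LR) = P(E|H) / P(E|¬H)

LR = 0.8643 / 0.3625
   = 2.38

The evidence is 2.38 times more likely if H is true than if H is false.
Because LR exceeds 1, E is evidence for H.


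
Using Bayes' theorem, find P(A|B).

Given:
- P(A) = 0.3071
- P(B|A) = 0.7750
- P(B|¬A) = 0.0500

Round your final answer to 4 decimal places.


Bayes' theorem: P(A|B) = P(B|A) × P(A) / P(B)

Step 1: Calculate P(B) using law of total probability
P(B) = P(B|A)P(A) + P(B|¬A)P(¬A)
     = 0.7750 × 0.3071 + 0.0500 × 0.6929
     = 0.23800250 + 0.03464500
     = 0.27264750

Step 2: Apply Bayes' theorem
P(A|B) = P(B|A) × P(A) / P(B)
       = 0.23800250 / 0.27264750
       = 0.8729


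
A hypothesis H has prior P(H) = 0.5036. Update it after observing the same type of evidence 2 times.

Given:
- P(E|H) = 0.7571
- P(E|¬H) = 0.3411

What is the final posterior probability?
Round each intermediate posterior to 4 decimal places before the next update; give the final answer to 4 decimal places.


Sequential Bayesian updating:

Initial prior: P(H) = 0.5036

Update 1:
  P(E) = 0.7571 × 0.5036 + 0.3411 × 0.4964 = 0.38127556 + 0.16932204 = 0.55059760
  P(H|E) = 0.38127556 / 0.55059760 = 0.6925

Update 2:
  P(E) = 0.7571 × 0.6925 + 0.3411 × 0.3075 = 0.52429175 + 0.10488825 = 0.62918000
  P(H|E) = 0.52429175 / 0.62918000 = 0.8333

Final posterior: 0.8333


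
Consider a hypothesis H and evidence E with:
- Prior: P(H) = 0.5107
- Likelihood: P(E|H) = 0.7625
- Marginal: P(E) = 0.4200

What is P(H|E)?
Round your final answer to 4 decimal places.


Using Bayes' theorem:

P(H|E) = P(E|H) × P(H) / P(E)
       = 0.7625 × 0.5107 / 0.4200
       = 0.38940875 / 0.4200
       = 0.9272

The evidence strengthens our belief in H.
Prior: 0.5107 → Posterior: 0.9272


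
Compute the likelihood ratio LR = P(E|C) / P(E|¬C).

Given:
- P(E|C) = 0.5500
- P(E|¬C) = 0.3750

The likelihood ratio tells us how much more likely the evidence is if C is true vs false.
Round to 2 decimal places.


Likelihood Ratio (LR) = P(E|C) / P(E|¬C)

LR = 0.5500 / 0.3750
   = 1.47

The evidence is 1.47 times more likely if C is true than if C is false.
Because LR exceeds 1, E is evidence for C.


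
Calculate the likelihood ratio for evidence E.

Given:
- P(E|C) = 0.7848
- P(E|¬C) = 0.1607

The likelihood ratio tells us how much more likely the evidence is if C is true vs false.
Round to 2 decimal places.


Likelihood Ratio (LR) = P(E|C) / P(E|¬C)

LR = 0.7848 / 0.1607
   = 4.88

The evidence is 4.88 times more likely if C is true than if C is false.
Because LR exceeds 1, E is evidence for C.


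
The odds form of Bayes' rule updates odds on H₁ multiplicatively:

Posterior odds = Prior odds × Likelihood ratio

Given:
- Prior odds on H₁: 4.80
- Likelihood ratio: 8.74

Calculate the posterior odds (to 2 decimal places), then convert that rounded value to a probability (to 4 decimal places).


Step 1: Calculate posterior odds
Posterior odds = Prior odds × LR
               = 4.80 × 8.74
               = 41.95

Step 2: Convert to probability
P(H₁|E) = Posterior odds / (1 + Posterior odds)
       = 41.95 / (1 + 41.95)
       = 41.95 / 42.95
       = 0.9767

The evidence increased P(H₁) from 0.8276 to 0.9767.


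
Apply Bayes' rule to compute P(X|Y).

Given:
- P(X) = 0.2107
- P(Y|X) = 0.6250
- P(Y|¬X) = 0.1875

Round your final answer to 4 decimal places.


Bayes' theorem: P(X|Y) = P(Y|X) × P(X) / P(Y)

Step 1: Calculate P(Y) using law of total probability
P(Y) = P(Y|X)P(X) + P(Y|¬X)P(¬X)
     = 0.6250 × 0.2107 + 0.1875 × 0.7893
     = 0.13168750 + 0.14799375
     = 0.27968125

Step 2: Apply Bayes' theorem
P(X|Y) = P(Y|X) × P(X) / P(Y)
       = 0.13168750 / 0.27968125
       = 0.4708


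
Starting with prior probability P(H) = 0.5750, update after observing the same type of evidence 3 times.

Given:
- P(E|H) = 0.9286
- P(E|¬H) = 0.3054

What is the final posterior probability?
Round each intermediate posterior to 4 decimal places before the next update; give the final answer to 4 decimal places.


Sequential Bayesian updating:

Initial prior: P(H) = 0.5750

Update 1:
  P(E) = 0.9286 × 0.5750 + 0.3054 × 0.4250 = 0.53394500 + 0.12979500 = 0.66374000
  P(H|E) = 0.53394500 / 0.66374000 = 0.8044

Update 2:
  P(E) = 0.9286 × 0.8044 + 0.3054 × 0.1956 = 0.74696584 + 0.05973624 = 0.80670208
  P(H|E) = 0.74696584 / 0.80670208 = 0.9260

Update 3:
  P(E) = 0.9286 × 0.9260 + 0.3054 × 0.0740 = 0.85988360 + 0.02259960 = 0.88248320
  P(H|E) = 0.85988360 / 0.88248320 = 0.9744

Final posterior: 0.9744


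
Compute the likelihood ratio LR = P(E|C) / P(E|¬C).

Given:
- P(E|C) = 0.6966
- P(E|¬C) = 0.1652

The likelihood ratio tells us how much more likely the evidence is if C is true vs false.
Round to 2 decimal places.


Likelihood Ratio (LR) = P(E|C) / P(E|¬C)

LR = 0.6966 / 0.1652
   = 4.22

The evidence is 4.22 times more likely if C is true than if C is false.
LR > 1, so observing E raises the odds in favor of C.


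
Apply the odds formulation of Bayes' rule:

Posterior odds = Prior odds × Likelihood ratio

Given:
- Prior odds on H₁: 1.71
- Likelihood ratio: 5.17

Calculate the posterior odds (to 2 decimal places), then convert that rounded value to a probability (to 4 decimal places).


Step 1: Calculate posterior odds
Posterior odds = Prior odds × LR
               = 1.71 × 5.17
               = 8.84

Step 2: Convert to probability
P(H₁|E) = Posterior odds / (1 + Posterior odds)
       = 8.84 / (1 + 8.84)
       = 8.84 / 9.84
       = 0.8984

The evidence increased P(H₁) from 0.6310 to 0.8984.


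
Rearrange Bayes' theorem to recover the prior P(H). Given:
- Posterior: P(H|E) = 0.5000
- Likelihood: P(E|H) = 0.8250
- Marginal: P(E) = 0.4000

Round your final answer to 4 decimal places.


From Bayes' theorem: P(H|E) = P(E|H) × P(H) / P(E)

Rearranging for P(H):
P(H) = P(H|E) × P(E) / P(E|H)
     = 0.5000 × 0.4000 / 0.8250
     = 0.20000000 / 0.8250
     = 0.2424


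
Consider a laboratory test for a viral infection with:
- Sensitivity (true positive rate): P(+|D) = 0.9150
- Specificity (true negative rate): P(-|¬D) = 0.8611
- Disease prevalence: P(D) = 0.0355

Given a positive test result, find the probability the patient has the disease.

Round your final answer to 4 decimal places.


Let D = has disease, + = positive test

Given:
- P(D) = 0.0355 (prevalence)
- P(+|D) = 0.9150 (sensitivity)
- P(-|¬D) = 0.8611 (specificity)
- P(+|¬D) = 0.1389 (false positive rate = 1 - specificity)

Step 1: Find P(+)
P(+) = P(+|D)P(D) + P(+|¬D)P(¬D)
     = 0.9150 × 0.0355 + 0.1389 × 0.9645
     = 0.03248250 + 0.13396905
     = 0.16645155

Step 2: Apply Bayes' theorem for P(D|+)
P(D|+) = P(+|D)P(D) / P(+)
       = 0.03248250 / 0.16645155
       = 0.1951


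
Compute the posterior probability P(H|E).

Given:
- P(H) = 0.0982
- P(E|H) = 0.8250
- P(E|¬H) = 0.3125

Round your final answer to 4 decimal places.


Bayes' theorem: P(H|E) = P(E|H) × P(H) / P(E)

Step 1: Calculate P(E) using law of total probability
P(E) = P(E|H)P(H) + P(E|¬H)P(¬H)
     = 0.8250 × 0.0982 + 0.3125 × 0.9018
     = 0.08101500 + 0.28181250
     = 0.36282750

Step 2: Apply Bayes' theorem
P(H|E) = P(E|H) × P(H) / P(E)
       = 0.08101500 / 0.36282750
       = 0.2233


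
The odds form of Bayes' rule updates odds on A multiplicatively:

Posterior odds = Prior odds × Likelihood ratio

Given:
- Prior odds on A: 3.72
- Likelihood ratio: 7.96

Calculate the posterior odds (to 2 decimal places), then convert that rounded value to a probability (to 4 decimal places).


Step 1: Calculate posterior odds
Posterior odds = Prior odds × LR
               = 3.72 × 7.96
               = 29.61

Step 2: Convert to probability
P(A|E) = Posterior odds / (1 + Posterior odds)
       = 29.61 / (1 + 29.61)
       = 29.61 / 30.61
       = 0.9673

The evidence increased P(A) from 0.7881 to 0.9673.


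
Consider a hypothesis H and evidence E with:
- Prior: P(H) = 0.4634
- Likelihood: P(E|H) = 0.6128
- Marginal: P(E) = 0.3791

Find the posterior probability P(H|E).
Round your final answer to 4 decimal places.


Using Bayes' theorem:

P(H|E) = P(E|H) × P(H) / P(E)
       = 0.6128 × 0.4634 / 0.3791
       = 0.28397152 / 0.3791
       = 0.7491

The evidence strengthens our belief in H.
Prior: 0.4634 → Posterior: 0.7491


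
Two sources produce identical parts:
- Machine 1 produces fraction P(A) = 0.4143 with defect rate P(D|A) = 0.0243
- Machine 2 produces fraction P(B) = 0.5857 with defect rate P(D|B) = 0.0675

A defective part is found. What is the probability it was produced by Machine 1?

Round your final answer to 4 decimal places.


Let A = from Machine 1, D = defective

Given:
- P(A) = 0.4143, P(B) = 0.5857
- P(D|A) = 0.0243, P(D|B) = 0.0675

Step 1: Find P(D)
P(D) = P(D|A)P(A) + P(D|B)P(B)
     = 0.0243 × 0.4143 + 0.0675 × 0.5857
     = 0.01006749 + 0.03953475
     = 0.04960224

Step 2: Apply Bayes' theorem
P(A|D) = P(D|A)P(A) / P(D)
       = 0.01006749 / 0.04960224
       = 0.2030


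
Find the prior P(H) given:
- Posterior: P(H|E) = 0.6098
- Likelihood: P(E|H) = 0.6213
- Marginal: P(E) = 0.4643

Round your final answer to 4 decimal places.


From Bayes' theorem: P(H|E) = P(E|H) × P(H) / P(E)

Rearranging for P(H):
P(H) = P(H|E) × P(E) / P(E|H)
     = 0.6098 × 0.4643 / 0.6213
     = 0.28313014 / 0.6213
     = 0.4557


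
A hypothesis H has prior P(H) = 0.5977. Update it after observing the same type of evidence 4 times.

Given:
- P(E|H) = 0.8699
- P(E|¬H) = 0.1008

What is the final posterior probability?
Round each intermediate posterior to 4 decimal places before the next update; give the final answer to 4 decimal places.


Sequential Bayesian updating:

Initial prior: P(H) = 0.5977

Update 1:
  P(E) = 0.8699 × 0.5977 + 0.1008 × 0.4023 = 0.51993923 + 0.04055184 = 0.56049107
  P(H|E) = 0.51993923 / 0.56049107 = 0.9276

Update 2:
  P(E) = 0.8699 × 0.9276 + 0.1008 × 0.0724 = 0.80691924 + 0.00729792 = 0.81421716
  P(H|E) = 0.80691924 / 0.81421716 = 0.9910

Update 3:
  P(E) = 0.8699 × 0.9910 + 0.1008 × 0.0090 = 0.86207090 + 0.00090720 = 0.86297810
  P(H|E) = 0.86207090 / 0.86297810 = 0.9989

Update 4:
  P(E) = 0.8699 × 0.9989 + 0.1008 × 0.0011 = 0.86894311 + 0.00011088 = 0.86905399
  P(H|E) = 0.86894311 / 0.86905399 = 0.9999

Final posterior: 0.9999


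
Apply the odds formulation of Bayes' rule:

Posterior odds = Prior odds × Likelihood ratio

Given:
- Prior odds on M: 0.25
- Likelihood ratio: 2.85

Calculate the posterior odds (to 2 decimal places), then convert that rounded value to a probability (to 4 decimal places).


Step 1: Calculate posterior odds
Posterior odds = Prior odds × LR
               = 0.25 × 2.85
               = 0.71

Step 2: Convert to probability
P(M|E) = Posterior odds / (1 + Posterior odds)
       = 0.71 / (1 + 0.71)
       = 0.71 / 1.71
       = 0.4152

The evidence increased P(M) from 0.2000 to 0.4152.


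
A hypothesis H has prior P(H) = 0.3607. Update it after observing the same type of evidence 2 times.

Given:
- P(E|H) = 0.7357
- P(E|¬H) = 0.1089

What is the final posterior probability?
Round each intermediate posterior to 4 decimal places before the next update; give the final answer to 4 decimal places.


Sequential Bayesian updating:

Initial prior: P(H) = 0.3607

Update 1:
  P(E) = 0.7357 × 0.3607 + 0.1089 × 0.6393 = 0.26536699 + 0.06961977 = 0.33498676
  P(H|E) = 0.26536699 / 0.33498676 = 0.7922

Update 2:
  P(E) = 0.7357 × 0.7922 + 0.1089 × 0.2078 = 0.58282154 + 0.02262942 = 0.60545096
  P(H|E) = 0.58282154 / 0.60545096 = 0.9626

Final posterior: 0.9626


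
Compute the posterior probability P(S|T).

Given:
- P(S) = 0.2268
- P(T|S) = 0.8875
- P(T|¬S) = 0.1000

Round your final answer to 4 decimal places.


Bayes' theorem: P(S|T) = P(T|S) × P(S) / P(T)

Step 1: Calculate P(T) using law of total probability
P(T) = P(T|S)P(S) + P(T|¬S)P(¬S)
     = 0.8875 × 0.2268 + 0.1000 × 0.7732
     = 0.20128500 + 0.07732000
     = 0.27860500

Step 2: Apply Bayes' theorem
P(S|T) = P(T|S) × P(S) / P(T)
       = 0.20128500 / 0.27860500
       = 0.7225


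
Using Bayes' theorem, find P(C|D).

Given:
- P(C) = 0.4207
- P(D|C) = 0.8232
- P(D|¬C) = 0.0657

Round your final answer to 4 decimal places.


Bayes' theorem: P(C|D) = P(D|C) × P(C) / P(D)

Step 1: Calculate P(D) using law of total probability
P(D) = P(D|C)P(C) + P(D|¬C)P(¬C)
     = 0.8232 × 0.4207 + 0.0657 × 0.5793
     = 0.34632024 + 0.03806001
     = 0.38438025

Step 2: Apply Bayes' theorem
P(C|D) = P(D|C) × P(C) / P(D)
       = 0.34632024 / 0.38438025
       = 0.9010


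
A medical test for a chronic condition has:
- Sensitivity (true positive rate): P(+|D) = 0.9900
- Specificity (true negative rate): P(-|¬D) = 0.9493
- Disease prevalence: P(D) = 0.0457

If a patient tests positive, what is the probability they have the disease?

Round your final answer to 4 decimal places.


Let D = has disease, + = positive test

Given:
- P(D) = 0.0457 (prevalence)
- P(+|D) = 0.9900 (sensitivity)
- P(-|¬D) = 0.9493 (specificity)
- P(+|¬D) = 0.0507 (false positive rate = 1 - specificity)

Step 1: Find P(+)
P(+) = P(+|D)P(D) + P(+|¬D)P(¬D)
     = 0.9900 × 0.0457 + 0.0507 × 0.9543
     = 0.04524300 + 0.04838301
     = 0.09362601

Step 2: Apply Bayes' theorem for P(D|+)
P(D|+) = P(+|D)P(D) / P(+)
       = 0.04524300 / 0.09362601
       = 0.4832


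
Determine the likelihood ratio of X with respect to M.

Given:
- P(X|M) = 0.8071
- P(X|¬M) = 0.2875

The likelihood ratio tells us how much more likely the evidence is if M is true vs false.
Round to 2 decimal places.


Likelihood Ratio (LR) = P(X|M) / P(X|¬M)

LR = 0.8071 / 0.2875
   = 2.81

The evidence is 2.81 times more likely if M is true than if M is false.
Since LR > 1, the evidence supports M over ¬M.


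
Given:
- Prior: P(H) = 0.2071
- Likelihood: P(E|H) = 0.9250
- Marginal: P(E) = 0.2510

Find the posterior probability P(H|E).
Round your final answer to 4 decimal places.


Using Bayes' theorem:

P(H|E) = P(E|H) × P(H) / P(E)
       = 0.9250 × 0.2071 / 0.2510
       = 0.19156750 / 0.2510
       = 0.7632

The evidence strengthens our belief in H.
Prior: 0.2071 → Posterior: 0.7632


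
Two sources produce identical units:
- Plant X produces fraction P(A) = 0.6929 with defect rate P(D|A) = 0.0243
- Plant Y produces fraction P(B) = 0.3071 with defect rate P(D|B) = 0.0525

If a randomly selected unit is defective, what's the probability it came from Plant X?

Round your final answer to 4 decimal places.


Let A = from Plant X, D = defective

Given:
- P(A) = 0.6929, P(B) = 0.3071
- P(D|A) = 0.0243, P(D|B) = 0.0525

Step 1: Find P(D)
P(D) = P(D|A)P(A) + P(D|B)P(B)
     = 0.0243 × 0.6929 + 0.0525 × 0.3071
     = 0.01683747 + 0.01612275
     = 0.03296022

Step 2: Apply Bayes' theorem
P(A|D) = P(D|A)P(A) / P(D)
       = 0.01683747 / 0.03296022
       = 0.5108


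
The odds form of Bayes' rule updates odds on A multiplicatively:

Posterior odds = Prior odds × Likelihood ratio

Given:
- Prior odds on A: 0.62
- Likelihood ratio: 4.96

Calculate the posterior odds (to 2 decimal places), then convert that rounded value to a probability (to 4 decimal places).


Step 1: Calculate posterior odds
Posterior odds = Prior odds × LR
               = 0.62 × 4.96
               = 3.08

Step 2: Convert to probability
P(A|E) = Posterior odds / (1 + Posterior odds)
       = 3.08 / (1 + 3.08)
       = 3.08 / 4.08
       = 0.7549

The evidence increased P(A) from 0.3827 to 0.7549.


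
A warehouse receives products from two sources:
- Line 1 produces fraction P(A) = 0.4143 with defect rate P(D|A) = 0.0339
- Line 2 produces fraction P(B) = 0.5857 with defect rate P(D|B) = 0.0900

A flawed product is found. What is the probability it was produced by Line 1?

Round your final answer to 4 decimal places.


Let A = from Line 1, D = flawed

Given:
- P(A) = 0.4143, P(B) = 0.5857
- P(D|A) = 0.0339, P(D|B) = 0.0900

Step 1: Find P(D)
P(D) = P(D|A)P(A) + P(D|B)P(B)
     = 0.0339 × 0.4143 + 0.0900 × 0.5857
     = 0.01404477 + 0.05271300
     = 0.06675777

Step 2: Apply Bayes' theorem
P(A|D) = P(D|A)P(A) / P(D)
       = 0.01404477 / 0.06675777
       = 0.2104


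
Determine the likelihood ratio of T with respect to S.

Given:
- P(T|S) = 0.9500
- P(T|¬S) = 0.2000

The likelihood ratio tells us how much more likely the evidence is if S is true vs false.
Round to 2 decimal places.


Likelihood Ratio (LR) = P(T|S) / P(T|¬S)

LR = 0.9500 / 0.2000
   = 4.75

The evidence is 4.75 times more likely if S is true than if S is false.
LR > 1, so observing T raises the odds in favor of S.


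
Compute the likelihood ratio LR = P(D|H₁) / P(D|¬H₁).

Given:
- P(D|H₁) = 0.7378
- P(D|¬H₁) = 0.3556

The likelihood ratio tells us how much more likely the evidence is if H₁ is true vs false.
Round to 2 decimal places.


Likelihood Ratio (LR) = P(D|H₁) / P(D|¬H₁)

LR = 0.7378 / 0.3556
   = 2.07

The evidence is 2.07 times more likely if H₁ is true than if H₁ is false.
Since LR > 1, the evidence supports H₁ over ¬H₁.


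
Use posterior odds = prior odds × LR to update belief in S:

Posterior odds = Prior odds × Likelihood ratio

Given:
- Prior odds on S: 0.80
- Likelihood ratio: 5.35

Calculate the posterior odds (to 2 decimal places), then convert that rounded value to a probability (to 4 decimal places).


Step 1: Calculate posterior odds
Posterior odds = Prior odds × LR
               = 0.80 × 5.35
               = 4.28

Step 2: Convert to probability
P(S|E) = Posterior odds / (1 + Posterior odds)
       = 4.28 / (1 + 4.28)
       = 4.28 / 5.28
       = 0.8106

The evidence increased P(S) from 0.4444 to 0.8106.


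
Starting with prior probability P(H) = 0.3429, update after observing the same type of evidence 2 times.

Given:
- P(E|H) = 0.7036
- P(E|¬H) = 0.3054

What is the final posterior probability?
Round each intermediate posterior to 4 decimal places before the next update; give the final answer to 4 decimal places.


Sequential Bayesian updating:

Initial prior: P(H) = 0.3429

Update 1:
  P(E) = 0.7036 × 0.3429 + 0.3054 × 0.6571 = 0.24126444 + 0.20067834 = 0.44194278
  P(H|E) = 0.24126444 / 0.44194278 = 0.5459

Update 2:
  P(E) = 0.7036 × 0.5459 + 0.3054 × 0.4541 = 0.38409524 + 0.13868214 = 0.52277738
  P(H|E) = 0.38409524 / 0.52277738 = 0.7347

Final posterior: 0.7347


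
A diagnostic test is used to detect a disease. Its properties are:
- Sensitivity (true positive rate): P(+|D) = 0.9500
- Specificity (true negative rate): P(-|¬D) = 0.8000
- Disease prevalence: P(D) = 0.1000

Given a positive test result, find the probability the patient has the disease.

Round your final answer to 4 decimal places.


Let D = has disease, + = positive test

Given:
- P(D) = 0.1000 (prevalence)
- P(+|D) = 0.9500 (sensitivity)
- P(-|¬D) = 0.8000 (specificity)
- P(+|¬D) = 0.2000 (false positive rate = 1 - specificity)

Step 1: Find P(+)
P(+) = P(+|D)P(D) + P(+|¬D)P(¬D)
     = 0.9500 × 0.1000 + 0.2000 × 0.9000
     = 0.09500000 + 0.18000000
     = 0.27500000

Step 2: Apply Bayes' theorem for P(D|+)
P(D|+) = P(+|D)P(D) / P(+)
       = 0.09500000 / 0.27500000
       = 0.3455


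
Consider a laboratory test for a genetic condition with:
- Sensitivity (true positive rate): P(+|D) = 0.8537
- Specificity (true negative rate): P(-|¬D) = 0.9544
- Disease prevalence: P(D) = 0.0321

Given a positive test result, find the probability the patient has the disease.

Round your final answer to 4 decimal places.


Let D = has disease, + = positive test

Given:
- P(D) = 0.0321 (prevalence)
- P(+|D) = 0.8537 (sensitivity)
- P(-|¬D) = 0.9544 (specificity)
- P(+|¬D) = 0.0456 (false positive rate = 1 - specificity)

Step 1: Find P(+)
P(+) = P(+|D)P(D) + P(+|¬D)P(¬D)
     = 0.8537 × 0.0321 + 0.0456 × 0.9679
     = 0.02740377 + 0.04413624
     = 0.07154001

Step 2: Apply Bayes' theorem for P(D|+)
P(D|+) = P(+|D)P(D) / P(+)
       = 0.02740377 / 0.07154001
       = 0.3831
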